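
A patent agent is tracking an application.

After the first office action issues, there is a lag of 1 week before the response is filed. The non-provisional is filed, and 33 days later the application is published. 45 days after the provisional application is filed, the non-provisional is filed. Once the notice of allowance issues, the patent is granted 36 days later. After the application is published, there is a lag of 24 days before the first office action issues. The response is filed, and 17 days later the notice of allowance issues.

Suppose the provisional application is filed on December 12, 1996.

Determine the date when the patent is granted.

May 23, 1997

The provisional application is filed: Dec 12, 1996.
The non-provisional is filed: Dec 12, 1996 + 45 days = Jan 26, 1997.
The application is published: Jan 26, 1997 + 33 days = Feb 28, 1997.
The first office action issues: Feb 28, 1997 + 24 days = Mar 24, 1997.
The response is filed: Mar 24, 1997 + 1 week = Mar 31, 1997.
The notice of allowance issues: Mar 31, 1997 + 17 days = Apr 17, 1997.
The patent is granted: Apr 17, 1997 + 36 days = May 23, 1997.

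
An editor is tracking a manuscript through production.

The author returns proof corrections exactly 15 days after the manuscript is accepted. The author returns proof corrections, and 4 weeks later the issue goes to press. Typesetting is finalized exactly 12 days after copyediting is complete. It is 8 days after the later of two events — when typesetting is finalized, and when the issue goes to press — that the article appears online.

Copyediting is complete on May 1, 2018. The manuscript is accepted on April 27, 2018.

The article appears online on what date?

Copyediting is complete: May 1, 2018.
Typesetting is finalized: May 1, 2018 + 12 days = May 13, 2018.
The manuscript is accepted: Apr 27, 2018.
The author returns proof corrections: Apr 27, 2018 + 15 days = May 12, 2018.
The issue goes to press: May 12, 2018 + 4 weeks = Jun 9, 2018.
Both prerequisites met — typesetting is finalized (May 13, 2018), the issue goes to press (Jun 9, 2018); the later is Jun 9, 2018.
The article appears online: Jun 9, 2018 + 8 days = Jun 17, 2018.

June 17, 2018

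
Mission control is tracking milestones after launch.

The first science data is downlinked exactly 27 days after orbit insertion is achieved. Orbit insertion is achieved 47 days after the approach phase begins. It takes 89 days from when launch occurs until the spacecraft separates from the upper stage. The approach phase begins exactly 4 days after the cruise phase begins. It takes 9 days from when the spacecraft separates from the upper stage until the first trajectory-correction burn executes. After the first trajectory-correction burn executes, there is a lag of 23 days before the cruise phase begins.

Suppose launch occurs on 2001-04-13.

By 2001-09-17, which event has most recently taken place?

The approach phase begins

Launch occurs: Apr 13, 2001.
The spacecraft separates from the upper stage: Apr 13, 2001 + 89 days = Jul 11, 2001.
The first trajectory-correction burn executes: Jul 11, 2001 + 9 days = Jul 20, 2001.
The cruise phase begins: Jul 20, 2001 + 23 days = Aug 12, 2001.
The approach phase begins: Aug 12, 2001 + 4 days = Aug 16, 2001.
Orbit insertion is achieved: Aug 16, 2001 + 47 days = Oct 2, 2001.
The first science data is downlinked: Oct 2, 2001 + 27 days = Oct 29, 2001.
Sep 17, 2001 falls between when the approach phase begins (Aug 16, 2001) and when orbit insertion is achieved (Oct 2, 2001).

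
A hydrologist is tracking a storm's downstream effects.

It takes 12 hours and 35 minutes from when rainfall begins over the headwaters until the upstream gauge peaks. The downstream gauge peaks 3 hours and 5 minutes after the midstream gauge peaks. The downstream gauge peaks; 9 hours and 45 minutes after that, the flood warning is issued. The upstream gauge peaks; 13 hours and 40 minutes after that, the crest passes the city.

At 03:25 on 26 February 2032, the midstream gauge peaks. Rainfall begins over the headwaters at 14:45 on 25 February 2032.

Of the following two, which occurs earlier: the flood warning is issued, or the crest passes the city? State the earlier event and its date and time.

The flood warning is issued — 16:15 on 26 February 2032

The midstream gauge peaks: 03:25 Feb 26, 2032.
The downstream gauge peaks: 03:25 Feb 26, 2032 + 3h05m = 06:30 Feb 26, 2032.
The flood warning is issued: 06:30 Feb 26, 2032 + 9h45m = 16:15 Feb 26, 2032.
Rainfall begins over the headwaters: 14:45 Feb 25, 2032.
The upstream gauge peaks: 14:45 Feb 25, 2032 + 12h35m = 03:20 Feb 26, 2032.
The crest passes the city: 03:20 Feb 26, 2032 + 13h40m = 17:00 Feb 26, 2032.
Comparing: the flood warning is issued at 16:15 Feb 26, 2032 vs the crest passes the city at 17:00 Feb 26, 2032. Earlier: the flood warning is issued.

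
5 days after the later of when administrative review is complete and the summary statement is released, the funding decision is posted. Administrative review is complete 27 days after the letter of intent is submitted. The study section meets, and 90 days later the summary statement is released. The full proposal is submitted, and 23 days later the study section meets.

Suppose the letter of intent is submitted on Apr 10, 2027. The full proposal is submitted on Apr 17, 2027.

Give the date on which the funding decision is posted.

Aug 13, 2027

The letter of intent is submitted: Apr 10, 2027.
Administrative review is complete: Apr 10, 2027 + 27 days = May 7, 2027.
The full proposal is submitted: Apr 17, 2027.
The study section meets: Apr 17, 2027 + 23 days = May 10, 2027.
The summary statement is released: May 10, 2027 + 90 days = Aug 8, 2027.
Both prerequisites met — administrative review is complete (May 7, 2027), the summary statement is released (Aug 8, 2027); the later is Aug 8, 2027.
The funding decision is posted: Aug 8, 2027 + 5 days = Aug 13, 2027.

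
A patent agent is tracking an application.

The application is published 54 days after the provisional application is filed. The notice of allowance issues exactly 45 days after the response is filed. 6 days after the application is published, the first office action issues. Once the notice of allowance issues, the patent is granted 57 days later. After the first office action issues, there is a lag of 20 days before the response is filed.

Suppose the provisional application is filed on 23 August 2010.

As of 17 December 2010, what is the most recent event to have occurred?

The response is filed

The provisional application is filed: Aug 23, 2010.
The application is published: Aug 23, 2010 + 54 days = Oct 16, 2010.
The first office action issues: Oct 16, 2010 + 6 days = Oct 22, 2010.
The response is filed: Oct 22, 2010 + 20 days = Nov 11, 2010.
The notice of allowance issues: Nov 11, 2010 + 45 days = Dec 26, 2010.
The patent is granted: Dec 26, 2010 + 57 days = Feb 21, 2011.
Dec 17, 2010 falls between when the response is filed (Nov 11, 2010) and when the notice of allowance issues (Dec 26, 2010).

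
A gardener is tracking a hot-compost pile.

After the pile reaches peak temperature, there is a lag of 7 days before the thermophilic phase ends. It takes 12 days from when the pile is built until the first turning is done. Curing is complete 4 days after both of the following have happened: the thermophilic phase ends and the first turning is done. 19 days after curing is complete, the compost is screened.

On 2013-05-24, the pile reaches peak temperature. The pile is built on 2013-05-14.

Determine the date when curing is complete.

2013-06-04

The pile reaches peak temperature: May 24, 2013.
The thermophilic phase ends: May 24, 2013 + 7 days = May 31, 2013.
The pile is built: May 14, 2013.
The first turning is done: May 14, 2013 + 12 days = May 26, 2013.
Both prerequisites met — the thermophilic phase ends (May 31, 2013), the first turning is done (May 26, 2013); the later is May 31, 2013.
Curing is complete: May 31, 2013 + 4 days = Jun 4, 2013.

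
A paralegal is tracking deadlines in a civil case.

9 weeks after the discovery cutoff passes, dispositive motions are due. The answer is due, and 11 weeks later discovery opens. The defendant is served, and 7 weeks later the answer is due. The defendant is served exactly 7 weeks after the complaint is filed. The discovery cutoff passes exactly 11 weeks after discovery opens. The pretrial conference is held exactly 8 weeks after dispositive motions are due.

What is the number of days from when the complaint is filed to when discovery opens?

175 days

Causal path: the complaint is filed → the defendant is served → the answer is due → discovery opens.
Total delay along the path: 7 + 7 + 11 weeks = 25 weeks = 175 days.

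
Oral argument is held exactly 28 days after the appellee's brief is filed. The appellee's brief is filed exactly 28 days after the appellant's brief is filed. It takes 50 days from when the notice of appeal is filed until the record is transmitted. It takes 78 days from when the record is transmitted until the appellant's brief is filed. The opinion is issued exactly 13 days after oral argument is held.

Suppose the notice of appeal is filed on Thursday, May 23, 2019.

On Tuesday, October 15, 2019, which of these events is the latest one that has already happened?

The appellant's brief is filed

The notice of appeal is filed: May 23, 2019.
The record is transmitted: May 23, 2019 + 50 days = Jul 12, 2019.
The appellant's brief is filed: Jul 12, 2019 + 78 days = Sep 28, 2019.
The appellee's brief is filed: Sep 28, 2019 + 28 days = Oct 26, 2019.
Oral argument is held: Oct 26, 2019 + 28 days = Nov 23, 2019.
The opinion is issued: Nov 23, 2019 + 13 days = Dec 6, 2019.
Oct 15, 2019 falls between when the appellant's brief is filed (Sep 28, 2019) and when the appellee's brief is filed (Oct 26, 2019).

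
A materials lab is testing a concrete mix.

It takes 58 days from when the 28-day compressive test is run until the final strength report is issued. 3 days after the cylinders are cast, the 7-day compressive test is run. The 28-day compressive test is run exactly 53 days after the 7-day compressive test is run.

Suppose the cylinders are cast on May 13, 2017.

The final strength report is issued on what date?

Sep 4, 2017

The cylinders are cast: May 13, 2017.
The 7-day compressive test is run: May 13, 2017 + 3 days = May 16, 2017.
The 28-day compressive test is run: May 16, 2017 + 53 days = Jul 8, 2017.
The final strength report is issued: Jul 8, 2017 + 58 days = Sep 4, 2017.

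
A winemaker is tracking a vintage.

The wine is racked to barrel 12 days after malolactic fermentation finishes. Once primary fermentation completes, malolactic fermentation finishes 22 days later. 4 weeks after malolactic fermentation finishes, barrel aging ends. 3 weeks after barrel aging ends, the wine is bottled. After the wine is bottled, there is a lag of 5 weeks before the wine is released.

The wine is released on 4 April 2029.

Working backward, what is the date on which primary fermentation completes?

The wine is released: Apr 4, 2029.
The wine is bottled: Apr 4, 2029 − 5 weeks = Feb 28, 2029.
Barrel aging ends: Feb 28, 2029 − 3 weeks = Feb 7, 2029.
Malolactic fermentation finishes: Feb 7, 2029 − 4 weeks = Jan 10, 2029.
Primary fermentation completes: Jan 10, 2029 − 22 days = Dec 19, 2028.

19 December 2028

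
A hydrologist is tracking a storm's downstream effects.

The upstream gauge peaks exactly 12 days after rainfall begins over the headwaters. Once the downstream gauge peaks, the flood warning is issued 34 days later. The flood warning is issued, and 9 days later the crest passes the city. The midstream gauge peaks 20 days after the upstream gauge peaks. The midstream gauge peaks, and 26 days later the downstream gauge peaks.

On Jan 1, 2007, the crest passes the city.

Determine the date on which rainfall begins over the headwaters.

Sep 22, 2006

The crest passes the city: Jan 1, 2007.
The flood warning is issued: Jan 1, 2007 − 9 days = Dec 23, 2006.
The downstream gauge peaks: Dec 23, 2006 − 34 days = Nov 19, 2006.
The midstream gauge peaks: Nov 19, 2006 − 26 days = Oct 24, 2006.
The upstream gauge peaks: Oct 24, 2006 − 20 days = Oct 4, 2006.
Rainfall begins over the headwaters: Oct 4, 2006 − 12 days = Sep 22, 2006.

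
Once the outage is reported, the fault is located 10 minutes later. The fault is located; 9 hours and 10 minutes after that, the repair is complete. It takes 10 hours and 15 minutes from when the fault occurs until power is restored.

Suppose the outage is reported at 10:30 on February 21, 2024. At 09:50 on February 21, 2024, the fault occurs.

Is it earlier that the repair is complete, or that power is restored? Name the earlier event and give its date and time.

The outage is reported: 10:30 Feb 21, 2024.
The fault is located: 10:30 Feb 21, 2024 + 10m = 10:40 Feb 21, 2024.
The repair is complete: 10:40 Feb 21, 2024 + 9h10m = 19:50 Feb 21, 2024.
The fault occurs: 09:50 Feb 21, 2024.
Power is restored: 09:50 Feb 21, 2024 + 10h15m = 20:05 Feb 21, 2024.
Comparing: the repair is complete at 19:50 Feb 21, 2024 vs power is restored at 20:05 Feb 21, 2024. Earlier: the repair is complete.

The repair is complete — 19:50 on February 21, 2024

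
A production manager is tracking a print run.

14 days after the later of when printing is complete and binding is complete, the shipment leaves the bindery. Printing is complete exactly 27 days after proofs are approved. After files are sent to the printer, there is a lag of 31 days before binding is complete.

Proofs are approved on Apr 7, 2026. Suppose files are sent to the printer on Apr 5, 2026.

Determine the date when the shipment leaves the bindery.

Proofs are approved: Apr 7, 2026.
Printing is complete: Apr 7, 2026 + 27 days = May 4, 2026.
Files are sent to the printer: Apr 5, 2026.
Binding is complete: Apr 5, 2026 + 31 days = May 6, 2026.
Both prerequisites met — printing is complete (May 4, 2026), binding is complete (May 6, 2026); the later is May 6, 2026.
The shipment leaves the bindery: May 6, 2026 + 14 days = May 20, 2026.

May 20, 2026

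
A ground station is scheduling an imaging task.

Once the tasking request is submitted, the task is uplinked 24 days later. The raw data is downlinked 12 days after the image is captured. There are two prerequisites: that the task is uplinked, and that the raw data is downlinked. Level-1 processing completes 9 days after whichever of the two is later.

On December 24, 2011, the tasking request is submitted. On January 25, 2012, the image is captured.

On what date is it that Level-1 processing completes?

February 15, 2012

The tasking request is submitted: Dec 24, 2011.
The task is uplinked: Dec 24, 2011 + 24 days = Jan 17, 2012.
The image is captured: Jan 25, 2012.
The raw data is downlinked: Jan 25, 2012 + 12 days = Feb 6, 2012.
Both prerequisites met — the task is uplinked (Jan 17, 2012), the raw data is downlinked (Feb 6, 2012); the later is Feb 6, 2012.
Level-1 processing completes: Feb 6, 2012 + 9 days = Feb 15, 2012.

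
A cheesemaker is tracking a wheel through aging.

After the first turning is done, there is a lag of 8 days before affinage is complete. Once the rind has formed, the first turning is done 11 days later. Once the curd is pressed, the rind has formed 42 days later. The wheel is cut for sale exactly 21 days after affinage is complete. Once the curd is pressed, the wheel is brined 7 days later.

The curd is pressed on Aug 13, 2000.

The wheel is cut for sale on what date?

Nov 3, 2000

The curd is pressed: Aug 13, 2000.
The rind has formed: Aug 13, 2000 + 42 days = Sep 24, 2000.
The first turning is done: Sep 24, 2000 + 11 days = Oct 5, 2000.
Affinage is complete: Oct 5, 2000 + 8 days = Oct 13, 2000.
The wheel is cut for sale: Oct 13, 2000 + 21 days = Nov 3, 2000.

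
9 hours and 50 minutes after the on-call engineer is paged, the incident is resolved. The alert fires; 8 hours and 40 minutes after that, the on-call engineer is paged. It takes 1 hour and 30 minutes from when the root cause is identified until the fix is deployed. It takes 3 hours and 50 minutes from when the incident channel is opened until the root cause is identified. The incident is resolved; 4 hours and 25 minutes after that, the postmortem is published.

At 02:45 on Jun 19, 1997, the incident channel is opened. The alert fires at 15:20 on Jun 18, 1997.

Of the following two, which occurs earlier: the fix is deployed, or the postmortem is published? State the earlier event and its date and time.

The incident channel is opened: 02:45 Jun 19, 1997.
The root cause is identified: 02:45 Jun 19, 1997 + 3h50m = 06:35 Jun 19, 1997.
The fix is deployed: 06:35 Jun 19, 1997 + 1h30m = 08:05 Jun 19, 1997.
The alert fires: 15:20 Jun 18, 1997.
The on-call engineer is paged: 15:20 Jun 18, 1997 + 8h40m = 00:00 Jun 19, 1997.
The incident is resolved: 00:00 Jun 19, 1997 + 9h50m = 09:50 Jun 19, 1997.
The postmortem is published: 09:50 Jun 19, 1997 + 4h25m = 14:15 Jun 19, 1997.
Comparing: the fix is deployed at 08:05 Jun 19, 1997 vs the postmortem is published at 14:15 Jun 19, 1997. Earlier: the fix is deployed.

The fix is deployed — 08:05 on Jun 19, 1997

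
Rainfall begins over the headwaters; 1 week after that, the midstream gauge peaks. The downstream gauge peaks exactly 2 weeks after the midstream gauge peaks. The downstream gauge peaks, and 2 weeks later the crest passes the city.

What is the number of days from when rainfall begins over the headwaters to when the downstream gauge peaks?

Causal path: rainfall begins over the headwaters → the midstream gauge peaks → the downstream gauge peaks.
Total delay along the path: 1 + 2 weeks = 3 weeks = 21 days.

21 days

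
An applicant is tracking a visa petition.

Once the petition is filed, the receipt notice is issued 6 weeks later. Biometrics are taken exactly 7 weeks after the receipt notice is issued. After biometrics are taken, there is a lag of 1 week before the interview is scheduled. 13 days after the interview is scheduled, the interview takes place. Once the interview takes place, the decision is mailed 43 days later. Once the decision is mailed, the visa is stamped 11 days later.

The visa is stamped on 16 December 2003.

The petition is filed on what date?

The visa is stamped: Dec 16, 2003.
The decision is mailed: Dec 16, 2003 − 11 days = Dec 5, 2003.
The interview takes place: Dec 5, 2003 − 43 days = Oct 23, 2003.
The interview is scheduled: Oct 23, 2003 − 13 days = Oct 10, 2003.
Biometrics are taken: Oct 10, 2003 − 1 week = Oct 3, 2003.
The receipt notice is issued: Oct 3, 2003 − 7 weeks = Aug 15, 2003.
The petition is filed: Aug 15, 2003 − 6 weeks = Jul 4, 2003.

4 July 2003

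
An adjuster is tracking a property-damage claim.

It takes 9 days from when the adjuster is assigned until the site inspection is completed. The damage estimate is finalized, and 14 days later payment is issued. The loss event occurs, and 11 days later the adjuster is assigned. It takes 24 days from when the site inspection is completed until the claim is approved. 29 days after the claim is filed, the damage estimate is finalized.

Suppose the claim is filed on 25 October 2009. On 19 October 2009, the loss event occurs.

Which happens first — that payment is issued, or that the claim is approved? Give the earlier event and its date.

The claim is approved — 2 December 2009

The claim is filed: Oct 25, 2009.
The damage estimate is finalized: Oct 25, 2009 + 29 days = Nov 23, 2009.
Payment is issued: Nov 23, 2009 + 14 days = Dec 7, 2009.
The loss event occurs: Oct 19, 2009.
The adjuster is assigned: Oct 19, 2009 + 11 days = Oct 30, 2009.
The site inspection is completed: Oct 30, 2009 + 9 days = Nov 8, 2009.
The claim is approved: Nov 8, 2009 + 24 days = Dec 2, 2009.
Comparing: payment is issued on Dec 7, 2009 vs the claim is approved on Dec 2, 2009. Earlier: the claim is approved.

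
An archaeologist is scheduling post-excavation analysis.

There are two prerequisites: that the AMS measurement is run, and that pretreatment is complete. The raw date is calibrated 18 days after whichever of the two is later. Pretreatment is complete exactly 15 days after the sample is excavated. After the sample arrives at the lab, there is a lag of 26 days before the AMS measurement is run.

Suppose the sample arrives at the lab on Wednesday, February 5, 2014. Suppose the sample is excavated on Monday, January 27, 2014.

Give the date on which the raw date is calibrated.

Friday, March 21, 2014

The sample arrives at the lab: Feb 5, 2014.
The AMS measurement is run: Feb 5, 2014 + 26 days = Mar 3, 2014.
The sample is excavated: Jan 27, 2014.
Pretreatment is complete: Jan 27, 2014 + 15 days = Feb 11, 2014.
Both prerequisites met — the AMS measurement is run (Mar 3, 2014), pretreatment is complete (Feb 11, 2014); the later is Mar 3, 2014.
The raw date is calibrated: Mar 3, 2014 + 18 days = Mar 21, 2014.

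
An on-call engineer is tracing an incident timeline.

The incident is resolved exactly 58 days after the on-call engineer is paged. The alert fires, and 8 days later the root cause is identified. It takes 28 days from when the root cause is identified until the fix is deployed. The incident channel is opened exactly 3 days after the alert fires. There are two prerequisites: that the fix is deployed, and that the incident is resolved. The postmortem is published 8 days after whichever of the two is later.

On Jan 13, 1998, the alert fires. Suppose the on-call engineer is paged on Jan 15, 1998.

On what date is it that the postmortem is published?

The alert fires: Jan 13, 1998.
The root cause is identified: Jan 13, 1998 + 8 days = Jan 21, 1998.
The fix is deployed: Jan 21, 1998 + 28 days = Feb 18, 1998.
The on-call engineer is paged: Jan 15, 1998.
The incident is resolved: Jan 15, 1998 + 58 days = Mar 14, 1998.
Both prerequisites met — the fix is deployed (Feb 18, 1998), the incident is resolved (Mar 14, 1998); the later is Mar 14, 1998.
The postmortem is published: Mar 14, 1998 + 8 days = Mar 22, 1998.

Mar 22, 1998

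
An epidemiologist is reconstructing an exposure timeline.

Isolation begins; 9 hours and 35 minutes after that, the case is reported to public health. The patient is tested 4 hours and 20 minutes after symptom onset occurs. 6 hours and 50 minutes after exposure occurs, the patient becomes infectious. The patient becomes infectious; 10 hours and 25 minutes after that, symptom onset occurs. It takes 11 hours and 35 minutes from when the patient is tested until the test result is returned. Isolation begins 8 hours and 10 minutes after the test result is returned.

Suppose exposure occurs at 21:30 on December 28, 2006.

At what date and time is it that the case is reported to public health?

00:25 on December 31, 2006

Exposure occurs: 21:30 Dec 28, 2006.
The patient becomes infectious: 21:30 Dec 28, 2006 + 6h50m = 04:20 Dec 29, 2006.
Symptom onset occurs: 04:20 Dec 29, 2006 + 10h25m = 14:45 Dec 29, 2006.
The patient is tested: 14:45 Dec 29, 2006 + 4h20m = 19:05 Dec 29, 2006.
The test result is returned: 19:05 Dec 29, 2006 + 11h35m = 06:40 Dec 30, 2006.
Isolation begins: 06:40 Dec 30, 2006 + 8h10m = 14:50 Dec 30, 2006.
The case is reported to public health: 14:50 Dec 30, 2006 + 9h35m = 00:25 Dec 31, 2006.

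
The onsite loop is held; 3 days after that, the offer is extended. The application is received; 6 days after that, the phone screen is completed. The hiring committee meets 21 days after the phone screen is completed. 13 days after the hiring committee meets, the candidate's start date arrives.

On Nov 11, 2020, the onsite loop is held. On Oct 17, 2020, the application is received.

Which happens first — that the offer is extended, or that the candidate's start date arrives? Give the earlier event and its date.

The offer is extended — Nov 14, 2020

The onsite loop is held: Nov 11, 2020.
The offer is extended: Nov 11, 2020 + 3 days = Nov 14, 2020.
The application is received: Oct 17, 2020.
The phone screen is completed: Oct 17, 2020 + 6 days = Oct 23, 2020.
The hiring committee meets: Oct 23, 2020 + 21 days = Nov 13, 2020.
The candidate's start date arrives: Nov 13, 2020 + 13 days = Nov 26, 2020.
Comparing: the offer is extended on Nov 14, 2020 vs the candidate's start date arrives on Nov 26, 2020. Earlier: the offer is extended.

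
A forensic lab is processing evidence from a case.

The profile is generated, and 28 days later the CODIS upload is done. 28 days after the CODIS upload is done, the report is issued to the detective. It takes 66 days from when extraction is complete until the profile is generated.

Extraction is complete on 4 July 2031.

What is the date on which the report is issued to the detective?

Extraction is complete: Jul 4, 2031.
The profile is generated: Jul 4, 2031 + 66 days = Sep 8, 2031.
The CODIS upload is done: Sep 8, 2031 + 28 days = Oct 6, 2031.
The report is issued to the detective: Oct 6, 2031 + 28 days = Nov 3, 2031.

3 November 2031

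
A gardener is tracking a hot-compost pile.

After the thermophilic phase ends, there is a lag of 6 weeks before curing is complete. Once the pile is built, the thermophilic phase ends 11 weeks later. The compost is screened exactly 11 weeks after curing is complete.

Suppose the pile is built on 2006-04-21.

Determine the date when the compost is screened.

2006-11-03

The pile is built: Apr 21, 2006.
The thermophilic phase ends: Apr 21, 2006 + 11 weeks = Jul 7, 2006.
Curing is complete: Jul 7, 2006 + 6 weeks = Aug 18, 2006.
The compost is screened: Aug 18, 2006 + 11 weeks = Nov 3, 2006.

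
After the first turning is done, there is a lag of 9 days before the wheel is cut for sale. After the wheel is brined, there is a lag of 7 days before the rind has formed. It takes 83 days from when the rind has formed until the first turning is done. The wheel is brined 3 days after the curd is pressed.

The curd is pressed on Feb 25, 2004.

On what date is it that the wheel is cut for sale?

Jun 6, 2004

The curd is pressed: Feb 25, 2004.
The wheel is brined: Feb 25, 2004 + 3 days = Feb 28, 2004.
The rind has formed: Feb 28, 2004 + 7 days = Mar 6, 2004.
The first turning is done: Mar 6, 2004 + 83 days = May 28, 2004.
The wheel is cut for sale: May 28, 2004 + 9 days = Jun 6, 2004.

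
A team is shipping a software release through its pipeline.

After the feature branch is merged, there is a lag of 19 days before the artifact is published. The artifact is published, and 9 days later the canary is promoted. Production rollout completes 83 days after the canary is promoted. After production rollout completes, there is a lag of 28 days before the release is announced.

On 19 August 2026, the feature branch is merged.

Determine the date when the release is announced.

The feature branch is merged: Aug 19, 2026.
The artifact is published: Aug 19, 2026 + 19 days = Sep 7, 2026.
The canary is promoted: Sep 7, 2026 + 9 days = Sep 16, 2026.
Production rollout completes: Sep 16, 2026 + 83 days = Dec 8, 2026.
The release is announced: Dec 8, 2026 + 28 days = Jan 5, 2027.

5 January 2027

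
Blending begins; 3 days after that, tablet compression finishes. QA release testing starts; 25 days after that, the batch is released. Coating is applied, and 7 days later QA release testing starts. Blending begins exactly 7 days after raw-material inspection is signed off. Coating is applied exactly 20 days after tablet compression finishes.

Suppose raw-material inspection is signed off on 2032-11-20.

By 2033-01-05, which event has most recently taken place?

QA release testing starts

Raw-material inspection is signed off: Nov 20, 2032.
Blending begins: Nov 20, 2032 + 7 days = Nov 27, 2032.
Tablet compression finishes: Nov 27, 2032 + 3 days = Nov 30, 2032.
Coating is applied: Nov 30, 2032 + 20 days = Dec 20, 2032.
QA release testing starts: Dec 20, 2032 + 7 days = Dec 27, 2032.
The batch is released: Dec 27, 2032 + 25 days = Jan 21, 2033.
Jan 5, 2033 falls between when QA release testing starts (Dec 27, 2032) and when the batch is released (Jan 21, 2033).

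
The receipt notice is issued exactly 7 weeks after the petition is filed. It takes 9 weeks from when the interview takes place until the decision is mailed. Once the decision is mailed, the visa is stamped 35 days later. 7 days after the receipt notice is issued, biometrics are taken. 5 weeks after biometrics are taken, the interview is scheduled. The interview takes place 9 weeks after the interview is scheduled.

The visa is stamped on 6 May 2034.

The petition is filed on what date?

The visa is stamped: May 6, 2034.
The decision is mailed: May 6, 2034 − 35 days = Apr 1, 2034.
The interview takes place: Apr 1, 2034 − 9 weeks = Jan 28, 2034.
The interview is scheduled: Jan 28, 2034 − 9 weeks = Nov 26, 2033.
Biometrics are taken: Nov 26, 2033 − 5 weeks = Oct 22, 2033.
The receipt notice is issued: Oct 22, 2033 − 7 days = Oct 15, 2033.
The petition is filed: Oct 15, 2033 − 7 weeks = Aug 27, 2033.

27 August 2033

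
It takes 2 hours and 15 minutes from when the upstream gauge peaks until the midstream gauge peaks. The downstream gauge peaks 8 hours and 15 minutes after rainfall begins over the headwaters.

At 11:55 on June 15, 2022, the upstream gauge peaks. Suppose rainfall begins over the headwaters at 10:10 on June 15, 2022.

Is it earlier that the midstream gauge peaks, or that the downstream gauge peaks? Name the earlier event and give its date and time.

The midstream gauge peaks — 14:10 on June 15, 2022

The upstream gauge peaks: 11:55 Jun 15, 2022.
The midstream gauge peaks: 11:55 Jun 15, 2022 + 2h15m = 14:10 Jun 15, 2022.
Rainfall begins over the headwaters: 10:10 Jun 15, 2022.
The downstream gauge peaks: 10:10 Jun 15, 2022 + 8h15m = 18:25 Jun 15, 2022.
Comparing: the midstream gauge peaks at 14:10 Jun 15, 2022 vs the downstream gauge peaks at 18:25 Jun 15, 2022. Earlier: the midstream gauge peaks.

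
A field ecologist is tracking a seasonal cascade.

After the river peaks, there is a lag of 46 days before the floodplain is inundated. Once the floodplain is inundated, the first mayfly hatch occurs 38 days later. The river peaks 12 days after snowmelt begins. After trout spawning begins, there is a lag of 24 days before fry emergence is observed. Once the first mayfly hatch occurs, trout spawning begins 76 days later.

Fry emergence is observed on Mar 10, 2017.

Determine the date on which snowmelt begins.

Aug 26, 2016

Fry emergence is observed: Mar 10, 2017.
Trout spawning begins: Mar 10, 2017 − 24 days = Feb 14, 2017.
The first mayfly hatch occurs: Feb 14, 2017 − 76 days = Nov 30, 2016.
The floodplain is inundated: Nov 30, 2016 − 38 days = Oct 23, 2016.
The river peaks: Oct 23, 2016 − 46 days = Sep 7, 2016.
Snowmelt begins: Sep 7, 2016 − 12 days = Aug 26, 2016.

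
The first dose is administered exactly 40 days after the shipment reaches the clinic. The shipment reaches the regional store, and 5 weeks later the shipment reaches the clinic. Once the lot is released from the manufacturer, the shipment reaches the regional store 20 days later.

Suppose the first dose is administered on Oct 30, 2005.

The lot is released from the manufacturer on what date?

The first dose is administered: Oct 30, 2005.
The shipment reaches the clinic: Oct 30, 2005 − 40 days = Sep 20, 2005.
The shipment reaches the regional store: Sep 20, 2005 − 5 weeks = Aug 16, 2005.
The lot is released from the manufacturer: Aug 16, 2005 − 20 days = Jul 27, 2005.

Jul 27, 2005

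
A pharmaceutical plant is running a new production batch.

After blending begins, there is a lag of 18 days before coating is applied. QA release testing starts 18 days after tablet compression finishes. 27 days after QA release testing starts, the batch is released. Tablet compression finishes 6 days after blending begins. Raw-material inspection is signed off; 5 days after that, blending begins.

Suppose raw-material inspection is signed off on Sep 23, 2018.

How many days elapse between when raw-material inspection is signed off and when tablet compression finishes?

Causal path: raw-material inspection is signed off → blending begins → tablet compression finishes.
Total delay along the path: 5 + 6 = 11 days.

11 days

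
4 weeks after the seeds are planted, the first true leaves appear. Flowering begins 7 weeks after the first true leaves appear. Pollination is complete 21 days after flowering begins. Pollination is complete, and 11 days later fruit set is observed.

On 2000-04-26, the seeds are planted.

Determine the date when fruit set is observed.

2000-08-13

The seeds are planted: Apr 26, 2000.
The first true leaves appear: Apr 26, 2000 + 4 weeks = May 24, 2000.
Flowering begins: May 24, 2000 + 7 weeks = Jul 12, 2000.
Pollination is complete: Jul 12, 2000 + 21 days = Aug 2, 2000.
Fruit set is observed: Aug 2, 2000 + 11 days = Aug 13, 2000.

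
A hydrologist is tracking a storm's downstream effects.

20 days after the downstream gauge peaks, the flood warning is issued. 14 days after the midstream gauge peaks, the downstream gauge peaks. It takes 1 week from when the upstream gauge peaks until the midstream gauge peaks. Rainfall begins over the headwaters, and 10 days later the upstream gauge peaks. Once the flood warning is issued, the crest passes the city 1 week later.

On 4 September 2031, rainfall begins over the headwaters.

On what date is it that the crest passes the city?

Rainfall begins over the headwaters: Sep 4, 2031.
The upstream gauge peaks: Sep 4, 2031 + 10 days = Sep 14, 2031.
The midstream gauge peaks: Sep 14, 2031 + 1 week = Sep 21, 2031.
The downstream gauge peaks: Sep 21, 2031 + 14 days = Oct 5, 2031.
The flood warning is issued: Oct 5, 2031 + 20 days = Oct 25, 2031.
The crest passes the city: Oct 25, 2031 + 1 week = Nov 1, 2031.

1 November 2031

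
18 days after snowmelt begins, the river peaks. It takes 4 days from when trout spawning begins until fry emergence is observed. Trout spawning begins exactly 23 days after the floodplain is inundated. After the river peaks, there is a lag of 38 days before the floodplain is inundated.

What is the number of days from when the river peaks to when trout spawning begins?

Causal path: the river peaks → the floodplain is inundated → trout spawning begins.
Total delay along the path: 38 + 23 = 61 days.

61 days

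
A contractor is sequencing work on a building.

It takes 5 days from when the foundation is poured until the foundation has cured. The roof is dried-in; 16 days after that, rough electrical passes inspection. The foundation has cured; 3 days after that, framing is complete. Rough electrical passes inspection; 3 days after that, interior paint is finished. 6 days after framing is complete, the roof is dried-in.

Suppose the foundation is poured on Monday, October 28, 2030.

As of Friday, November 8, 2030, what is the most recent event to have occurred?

Framing is complete

The foundation is poured: Oct 28, 2030.
The foundation has cured: Oct 28, 2030 + 5 days = Nov 2, 2030.
Framing is complete: Nov 2, 2030 + 3 days = Nov 5, 2030.
The roof is dried-in: Nov 5, 2030 + 6 days = Nov 11, 2030.
Rough electrical passes inspection: Nov 11, 2030 + 16 days = Nov 27, 2030.
Interior paint is finished: Nov 27, 2030 + 3 days = Nov 30, 2030.
Nov 8, 2030 falls between when framing is complete (Nov 5, 2030) and when the roof is dried-in (Nov 11, 2030).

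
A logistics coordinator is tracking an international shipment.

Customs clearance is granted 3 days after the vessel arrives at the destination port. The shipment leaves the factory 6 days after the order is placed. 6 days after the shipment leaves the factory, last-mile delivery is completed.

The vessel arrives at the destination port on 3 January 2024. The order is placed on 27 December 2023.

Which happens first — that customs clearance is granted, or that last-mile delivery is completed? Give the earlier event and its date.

The vessel arrives at the destination port: Jan 3, 2024.
Customs clearance is granted: Jan 3, 2024 + 3 days = Jan 6, 2024.
The order is placed: Dec 27, 2023.
The shipment leaves the factory: Dec 27, 2023 + 6 days = Jan 2, 2024.
Last-mile delivery is completed: Jan 2, 2024 + 6 days = Jan 8, 2024.
Comparing: customs clearance is granted on Jan 6, 2024 vs last-mile delivery is completed on Jan 8, 2024. Earlier: customs clearance is granted.

Customs clearance is granted — 6 January 2024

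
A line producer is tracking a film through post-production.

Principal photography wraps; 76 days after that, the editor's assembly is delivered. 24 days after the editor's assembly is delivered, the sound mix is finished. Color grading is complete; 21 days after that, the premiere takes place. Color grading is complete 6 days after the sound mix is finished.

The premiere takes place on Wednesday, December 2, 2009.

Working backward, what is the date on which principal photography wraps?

The premiere takes place: Dec 2, 2009.
Color grading is complete: Dec 2, 2009 − 21 days = Nov 11, 2009.
The sound mix is finished: Nov 11, 2009 − 6 days = Nov 5, 2009.
The editor's assembly is delivered: Nov 5, 2009 − 24 days = Oct 12, 2009.
Principal photography wraps: Oct 12, 2009 − 76 days = Jul 28, 2009.

Tuesday, July 28, 2009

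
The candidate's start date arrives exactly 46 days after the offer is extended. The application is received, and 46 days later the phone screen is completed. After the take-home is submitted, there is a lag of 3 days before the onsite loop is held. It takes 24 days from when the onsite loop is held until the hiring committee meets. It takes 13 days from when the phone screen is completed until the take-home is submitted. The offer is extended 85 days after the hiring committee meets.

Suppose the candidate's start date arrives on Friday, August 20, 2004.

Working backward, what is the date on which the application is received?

Friday, January 16, 2004

The candidate's start date arrives: Aug 20, 2004.
The offer is extended: Aug 20, 2004 − 46 days = Jul 5, 2004.
The hiring committee meets: Jul 5, 2004 − 85 days = Apr 11, 2004.
The onsite loop is held: Apr 11, 2004 − 24 days = Mar 18, 2004.
The take-home is submitted: Mar 18, 2004 − 3 days = Mar 15, 2004.
The phone screen is completed: Mar 15, 2004 − 13 days = Mar 2, 2004.
The application is received: Mar 2, 2004 − 46 days = Jan 16, 2004.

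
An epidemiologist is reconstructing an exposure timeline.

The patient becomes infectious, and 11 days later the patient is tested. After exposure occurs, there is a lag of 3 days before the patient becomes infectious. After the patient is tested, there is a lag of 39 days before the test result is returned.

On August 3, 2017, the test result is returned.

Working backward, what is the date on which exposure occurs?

June 11, 2017

The test result is returned: Aug 3, 2017.
The patient is tested: Aug 3, 2017 − 39 days = Jun 25, 2017.
The patient becomes infectious: Jun 25, 2017 − 11 days = Jun 14, 2017.
Exposure occurs: Jun 14, 2017 − 3 days = Jun 11, 2017.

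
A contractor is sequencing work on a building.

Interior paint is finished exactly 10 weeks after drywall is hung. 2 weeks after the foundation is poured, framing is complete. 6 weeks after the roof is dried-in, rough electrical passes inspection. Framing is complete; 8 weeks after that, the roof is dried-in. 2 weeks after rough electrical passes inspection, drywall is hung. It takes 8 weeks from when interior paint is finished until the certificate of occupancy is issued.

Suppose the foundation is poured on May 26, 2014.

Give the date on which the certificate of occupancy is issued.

The foundation is poured: May 26, 2014.
Framing is complete: May 26, 2014 + 2 weeks = Jun 9, 2014.
The roof is dried-in: Jun 9, 2014 + 8 weeks = Aug 4, 2014.
Rough electrical passes inspection: Aug 4, 2014 + 6 weeks = Sep 15, 2014.
Drywall is hung: Sep 15, 2014 + 2 weeks = Sep 29, 2014.
Interior paint is finished: Sep 29, 2014 + 10 weeks = Dec 8, 2014.
The certificate of occupancy is issued: Dec 8, 2014 + 8 weeks = Feb 2, 2015.

February 2, 2015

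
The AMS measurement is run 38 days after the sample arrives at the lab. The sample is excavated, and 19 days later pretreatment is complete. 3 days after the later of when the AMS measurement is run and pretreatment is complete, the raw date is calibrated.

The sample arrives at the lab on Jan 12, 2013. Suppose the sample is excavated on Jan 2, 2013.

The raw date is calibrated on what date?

The sample arrives at the lab: Jan 12, 2013.
The AMS measurement is run: Jan 12, 2013 + 38 days = Feb 19, 2013.
The sample is excavated: Jan 2, 2013.
Pretreatment is complete: Jan 2, 2013 + 19 days = Jan 21, 2013.
Both prerequisites met — the AMS measurement is run (Feb 19, 2013), pretreatment is complete (Jan 21, 2013); the later is Feb 19, 2013.
The raw date is calibrated: Feb 19, 2013 + 3 days = Feb 22, 2013.

Feb 22, 2013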